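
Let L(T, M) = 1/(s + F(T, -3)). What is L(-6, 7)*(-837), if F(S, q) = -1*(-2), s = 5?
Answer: -837/7 ≈ -119.57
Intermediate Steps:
F(S, q) = 2
L(T, M) = ⅐ (L(T, M) = 1/(5 + 2) = 1/7 = ⅐)
L(-6, 7)*(-837) = (⅐)*(-837) = -837/7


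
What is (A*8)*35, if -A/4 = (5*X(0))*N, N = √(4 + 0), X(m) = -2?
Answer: 22400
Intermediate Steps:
N = 2 (N = √4 = 2)
A = 80 (A = -4*5*(-2)*2 = -(-40)*2 = -4*(-20) = 80)
(A*8)*35 = (80*8)*35 = 640*35 = 22400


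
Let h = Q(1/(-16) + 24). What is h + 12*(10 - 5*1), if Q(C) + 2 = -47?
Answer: 11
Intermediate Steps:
Q(C) = -49 (Q(C) = -2 - 47 = -49)
h = -49
h + 12*(10 - 5*1) = -49 + 12*(10 - 5*1) = -49 + 12*(10 - 5) = -49 + 12*5 = -49 + 60 = 11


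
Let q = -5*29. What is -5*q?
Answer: 725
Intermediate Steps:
q = -145
-5*q = -5*(-145) = 725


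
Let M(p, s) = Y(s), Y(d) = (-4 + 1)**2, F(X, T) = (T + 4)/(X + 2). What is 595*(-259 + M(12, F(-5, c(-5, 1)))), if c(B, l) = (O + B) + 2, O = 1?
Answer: -148750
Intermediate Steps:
c(B, l) = 3 + B (c(B, l) = (1 + B) + 2 = 3 + B)
F(X, T) = (4 + T)/(2 + X)
Y(d) = 9 (Y(d) = (-3)**2 = 9)
M(p, s) = 9
595*(-259 + M(12, F(-5, c(-5, 1)))) = 595*(-259 + 9) = 595*(-250) = -148750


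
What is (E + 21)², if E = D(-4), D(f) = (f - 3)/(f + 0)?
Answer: 8281/16 ≈ 517.56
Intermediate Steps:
D(f) = (-3 + f)/f
E = 7/4 (E = (-3 - 4)/(-4) = -¼*(-7) = 7/4 ≈ 1.7500)
(E + 21)² = (7/4 + 21)² = (91/4)² = 8281/16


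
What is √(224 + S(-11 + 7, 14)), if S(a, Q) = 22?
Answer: √246 ≈ 15.684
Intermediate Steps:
√(224 + S(-11 + 7, 14)) = √(224 + 22) = √246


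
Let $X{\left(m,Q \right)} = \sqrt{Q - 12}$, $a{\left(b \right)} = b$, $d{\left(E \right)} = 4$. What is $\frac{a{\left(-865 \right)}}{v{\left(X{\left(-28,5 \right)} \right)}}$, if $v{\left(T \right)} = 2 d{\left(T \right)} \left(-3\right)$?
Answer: $\frac{865}{24} \approx 36.042$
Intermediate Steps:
$X{\left(m,Q \right)} = \sqrt{-12 + Q}$
$v{\left(T \right)} = -24$ ($v{\left(T \right)} = 2 \cdot 4 \left(-3\right) = 8 \left(-3\right) = -24$)
$\frac{a{\left(-865 \right)}}{v{\left(X{\left(-28,5 \right)} \right)}} = - \frac{865}{-24} = \left(-865\right) \left(- \frac{1}{24}\right) = \frac{865}{24}$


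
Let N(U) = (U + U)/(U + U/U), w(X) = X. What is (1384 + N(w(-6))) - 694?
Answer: 3462/5 ≈ 692.40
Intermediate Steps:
N(U) = 2*U/(1 + U) (N(U) = (2*U)/(U + 1) = (2*U)/(1 + U) = 2*U/(1 + U))
(1384 + N(w(-6))) - 694 = (1384 + 2*(-6)/(1 - 6)) - 694 = (1384 + 2*(-6)/(-5)) - 694 = (1384 + 2*(-6)*(-⅕)) - 694 = (1384 + 12/5) - 694 = 6932/5 - 694 = 3462/5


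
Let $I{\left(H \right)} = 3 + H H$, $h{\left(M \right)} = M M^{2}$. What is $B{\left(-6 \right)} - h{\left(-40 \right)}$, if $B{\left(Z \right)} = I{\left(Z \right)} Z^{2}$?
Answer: $65404$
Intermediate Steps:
$h{\left(M \right)} = M^{3}$
$I{\left(H \right)} = 3 + H^{2}$
$B{\left(Z \right)} = Z^{2} \left(3 + Z^{2}\right)$ ($B{\left(Z \right)} = \left(3 + Z^{2}\right) Z^{2} = Z^{2} \left(3 + Z^{2}\right)$)
$B{\left(-6 \right)} - h{\left(-40 \right)} = \left(-6\right)^{2} \left(3 + \left(-6\right)^{2}\right) - \left(-40\right)^{3} = 36 \left(3 + 36\right) - -64000 = 36 \cdot 39 + 64000 = 1404 + 64000 = 65404$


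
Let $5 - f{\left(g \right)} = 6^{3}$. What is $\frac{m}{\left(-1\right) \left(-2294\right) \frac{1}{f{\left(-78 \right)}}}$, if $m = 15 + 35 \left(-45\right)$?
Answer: $\frac{164580}{1147} \approx 143.49$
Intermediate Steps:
$m = -1560$ ($m = 15 - 1575 = -1560$)
$f{\left(g \right)} = -211$ ($f{\left(g \right)} = 5 - 6^{3} = 5 - 216 = -211$)
$\frac{m}{\left(-1\right) \left(-2294\right) \frac{1}{f{\left(-78 \right)}}} = - \frac{1560}{\left(-1\right) \left(-2294\right) \frac{1}{-211}} = - \frac{1560}{2294 \left(- \frac{1}{211}\right)} = - \frac{1560}{- \frac{2294}{211}} = \left(-1560\right) \left(- \frac{211}{2294}\right) = \frac{164580}{1147}$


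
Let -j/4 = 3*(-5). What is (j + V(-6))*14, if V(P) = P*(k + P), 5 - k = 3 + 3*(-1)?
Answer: 924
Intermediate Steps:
j = 60 (j = -12*(-5) = -4*(-15) = 60)
k = 5 (k = 5 - (3 + 3*(-1)) = 5 - (3 - 3) = 5 - 1*0 = 5 + 0 = 5)
V(P) = P*(5 + P)
(j + V(-6))*14 = (60 - 6*(5 - 6))*14 = (60 - 6*(-1))*14 = (60 + 6)*14 = 66*14 = 924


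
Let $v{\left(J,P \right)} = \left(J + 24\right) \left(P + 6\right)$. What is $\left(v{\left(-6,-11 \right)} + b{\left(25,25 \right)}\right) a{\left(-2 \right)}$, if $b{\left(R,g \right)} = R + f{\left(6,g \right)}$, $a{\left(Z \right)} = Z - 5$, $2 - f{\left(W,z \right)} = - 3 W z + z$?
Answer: $-2534$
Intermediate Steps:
$f{\left(W,z \right)} = 2 - z + 3 W z$ ($f{\left(W,z \right)} = 2 - \left(- 3 W z + z\right) = 2 - \left(z - 3 W z\right) = 2 + \left(- z + 3 W z\right) = 2 - z + 3 W z$)
$v{\left(J,P \right)} = \left(6 + P\right) \left(24 + J\right)$ ($v{\left(J,P \right)} = \left(24 + J\right) \left(6 + P\right) = \left(6 + P\right) \left(24 + J\right)$)
$a{\left(Z \right)} = -5 + Z$
$b{\left(R,g \right)} = 2 + R + 17 g$ ($b{\left(R,g \right)} = R + \left(2 - g + 3 \cdot 6 g\right) = R + \left(2 - g + 18 g\right) = R + \left(2 + 17 g\right) = 2 + R + 17 g$)
$\left(v{\left(-6,-11 \right)} + b{\left(25,25 \right)}\right) a{\left(-2 \right)} = \left(\left(144 + 6 \left(-6\right) + 24 \left(-11\right) - -66\right) + \left(2 + 25 + 17 \cdot 25\right)\right) \left(-5 - 2\right) = \left(\left(144 - 36 - 264 + 66\right) + \left(2 + 25 + 425\right)\right) \left(-7\right) = \left(-90 + 452\right) \left(-7\right) = 362 \left(-7\right) = -2534$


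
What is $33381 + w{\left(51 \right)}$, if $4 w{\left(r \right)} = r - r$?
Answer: $33381$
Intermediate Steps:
$w{\left(r \right)} = 0$ ($w{\left(r \right)} = \frac{r - r}{4} = \frac{1}{4} \cdot 0 = 0$)
$33381 + w{\left(51 \right)} = 33381 + 0 = 33381$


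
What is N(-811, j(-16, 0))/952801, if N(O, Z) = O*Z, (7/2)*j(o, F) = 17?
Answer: -27574/6669607 ≈ -0.0041343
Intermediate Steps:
j(o, F) = 34/7 (j(o, F) = (2/7)*17 = 34/7)
N(-811, j(-16, 0))/952801 = -811*34/7/952801 = -27574/7*1/952801 = -27574/6669607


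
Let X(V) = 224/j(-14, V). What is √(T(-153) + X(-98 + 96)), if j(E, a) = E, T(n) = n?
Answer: 13*I ≈ 13.0*I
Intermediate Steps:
X(V) = -16 (X(V) = 224/(-14) = 224*(-1/14) = -16)
√(T(-153) + X(-98 + 96)) = √(-153 - 16) = √(-169) = 13*I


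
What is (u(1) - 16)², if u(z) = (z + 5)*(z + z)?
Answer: 16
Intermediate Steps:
u(z) = 2*z*(5 + z) (u(z) = (5 + z)*(2*z) = 2*z*(5 + z))
(u(1) - 16)² = (2*1*(5 + 1) - 16)² = (2*1*6 - 16)² = (12 - 16)² = (-4)² = 16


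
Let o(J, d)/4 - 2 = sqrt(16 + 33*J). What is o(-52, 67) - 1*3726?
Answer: -3718 + 40*I*sqrt(17) ≈ -3718.0 + 164.92*I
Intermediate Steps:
o(J, d) = 8 + 4*sqrt(16 + 33*J)
o(-52, 67) - 1*3726 = (8 + 4*sqrt(16 + 33*(-52))) - 1*3726 = (8 + 4*sqrt(16 - 1716)) - 3726 = (8 + 4*sqrt(-1700)) - 3726 = (8 + 4*(10*I*sqrt(17))) - 3726 = (8 + 40*I*sqrt(17)) - 3726 = -3718 + 40*I*sqrt(17)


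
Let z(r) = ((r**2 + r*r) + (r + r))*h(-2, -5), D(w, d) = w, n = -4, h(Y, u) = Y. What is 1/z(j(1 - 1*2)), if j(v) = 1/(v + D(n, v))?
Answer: 25/16 ≈ 1.5625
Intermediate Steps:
j(v) = 1/(-4 + v) (j(v) = 1/(v - 4) = 1/(-4 + v))
z(r) = -4*r - 4*r**2 (z(r) = ((r**2 + r*r) + (r + r))*(-2) = ((r**2 + r**2) + 2*r)*(-2) = (2*r**2 + 2*r)*(-2) = (2*r + 2*r**2)*(-2) = -4*r - 4*r**2)
1/z(j(1 - 1*2)) = 1/(-4*(1 + 1/(-4 + (1 - 1*2)))/(-4 + (1 - 1*2))) = 1/(-4*(1 + 1/(-4 + (1 - 2)))/(-4 + (1 - 2))) = 1/(-4*(1 + 1/(-4 - 1))/(-4 - 1)) = 1/(-4*(1 + 1/(-5))/(-5)) = 1/(-4*(-1/5)*(1 - 1/5)) = 1/(-4*(-1/5)*4/5) = 1/(16/25) = 25/16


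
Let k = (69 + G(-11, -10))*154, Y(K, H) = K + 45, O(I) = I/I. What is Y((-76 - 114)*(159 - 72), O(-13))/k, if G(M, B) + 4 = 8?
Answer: -2355/1606 ≈ -1.4664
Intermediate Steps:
G(M, B) = 4 (G(M, B) = -4 + 8 = 4)
O(I) = 1
Y(K, H) = 45 + K
k = 11242 (k = (69 + 4)*154 = 73*154 = 11242)
Y((-76 - 114)*(159 - 72), O(-13))/k = (45 + (-76 - 114)*(159 - 72))/11242 = (45 - 190*87)*(1/11242) = (45 - 16530)*(1/11242) = -16485*1/11242 = -2355/1606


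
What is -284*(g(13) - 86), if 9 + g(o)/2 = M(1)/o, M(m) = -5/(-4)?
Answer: 383258/13 ≈ 29481.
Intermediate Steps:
M(m) = 5/4 (M(m) = -5*(-¼) = 5/4)
g(o) = -18 + 5/(2*o) (g(o) = -18 + 2*(5/(4*o)) = -18 + 5/(2*o))
-284*(g(13) - 86) = -284*((-18 + (5/2)/13) - 86) = -284*((-18 + (5/2)*(1/13)) - 86) = -284*((-18 + 5/26) - 86) = -284*(-463/26 - 86) = -284*(-2699/26) = 383258/13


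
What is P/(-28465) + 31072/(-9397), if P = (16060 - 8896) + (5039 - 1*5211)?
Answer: -950168304/267485605 ≈ -3.5522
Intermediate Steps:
P = 6992 (P = 7164 + (5039 - 5211) = 7164 - 172 = 6992)
P/(-28465) + 31072/(-9397) = 6992/(-28465) + 31072/(-9397) = 6992*(-1/28465) + 31072*(-1/9397) = -6992/28465 - 31072/9397 = -950168304/267485605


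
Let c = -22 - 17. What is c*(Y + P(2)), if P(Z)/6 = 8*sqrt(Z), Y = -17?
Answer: 663 - 1872*sqrt(2) ≈ -1984.4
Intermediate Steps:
c = -39
P(Z) = 48*sqrt(Z) (P(Z) = 6*(8*sqrt(Z)) = 48*sqrt(Z))
c*(Y + P(2)) = -39*(-17 + 48*sqrt(2)) = 663 - 1872*sqrt(2)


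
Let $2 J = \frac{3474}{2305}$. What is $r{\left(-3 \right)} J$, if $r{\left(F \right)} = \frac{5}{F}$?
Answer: $- \frac{579}{461} \approx -1.256$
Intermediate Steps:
$J = \frac{1737}{2305}$ ($J = \frac{3474 \cdot \frac{1}{2305}}{2} = \frac{1}{2} \cdot \frac{3474}{2305} = \frac{1737}{2305} \approx 0.75358$)
$r{\left(-3 \right)} J = \frac{5}{-3} \cdot \frac{1737}{2305} = 5 \left(- \frac{1}{3}\right) \frac{1737}{2305} = \left(- \frac{5}{3}\right) \frac{1737}{2305} = - \frac{579}{461}$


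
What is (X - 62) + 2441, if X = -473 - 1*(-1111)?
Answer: 3017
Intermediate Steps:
X = 638 (X = -473 + 1111 = 638)
(X - 62) + 2441 = (638 - 62) + 2441 = 576 + 2441 = 3017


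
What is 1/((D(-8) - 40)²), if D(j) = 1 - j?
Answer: 1/961 ≈ 0.0010406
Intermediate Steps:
1/((D(-8) - 40)²) = 1/(((1 - 1*(-8)) - 40)²) = 1/(((1 + 8) - 40)²) = 1/((9 - 40)²) = 1/((-31)²) = 1/961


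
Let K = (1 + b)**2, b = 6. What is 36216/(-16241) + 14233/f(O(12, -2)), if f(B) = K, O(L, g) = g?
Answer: 229383569/795809 ≈ 288.24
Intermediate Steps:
K = 49 (K = (1 + 6)**2 = 7**2 = 49)
f(B) = 49
36216/(-16241) + 14233/f(O(12, -2)) = 36216/(-16241) + 14233/49 = 36216*(-1/16241) + 14233*(1/49) = -36216/16241 + 14233/49 = 229383569/795809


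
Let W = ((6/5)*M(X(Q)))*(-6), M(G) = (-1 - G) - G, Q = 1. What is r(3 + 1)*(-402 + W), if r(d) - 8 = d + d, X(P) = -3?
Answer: -7008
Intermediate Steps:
M(G) = -1 - 2*G
r(d) = 8 + 2*d (r(d) = 8 + (d + d) = 8 + 2*d)
W = -36 (W = ((6/5)*(-1 - 2*(-3)))*(-6) = ((6*(1/5))*(-1 + 6))*(-6) = ((6/5)*5)*(-6) = 6*(-6) = -36)
r(3 + 1)*(-402 + W) = (8 + 2*(3 + 1))*(-402 - 36) = (8 + 2*4)*(-438) = (8 + 8)*(-438) = 16*(-438) = -7008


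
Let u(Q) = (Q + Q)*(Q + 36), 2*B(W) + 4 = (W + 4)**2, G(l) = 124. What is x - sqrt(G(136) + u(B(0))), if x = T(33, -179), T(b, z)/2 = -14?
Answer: -28 - 2*sqrt(157) ≈ -53.060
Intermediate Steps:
T(b, z) = -28 (T(b, z) = 2*(-14) = -28)
x = -28
B(W) = -2 + (4 + W)**2/2 (B(W) = -2 + (W + 4)**2/2 = -2 + (4 + W)**2/2)
u(Q) = 2*Q*(36 + Q) (u(Q) = (2*Q)*(36 + Q) = 2*Q*(36 + Q))
x - sqrt(G(136) + u(B(0))) = -28 - sqrt(124 + 2*(-2 + (4 + 0)**2/2)*(36 + (-2 + (4 + 0)**2/2))) = -28 - sqrt(124 + 2*(-2 + (1/2)*4**2)*(36 + (-2 + (1/2)*4**2))) = -28 - sqrt(124 + 2*(-2 + (1/2)*16)*(36 + (-2 + (1/2)*16))) = -28 - sqrt(124 + 2*(-2 + 8)*(36 + (-2 + 8))) = -28 - sqrt(124 + 2*6*(36 + 6)) = -28 - sqrt(124 + 2*6*42) = -28 - sqrt(124 + 504) = -28 - sqrt(628) = -28 - 2*sqrt(157)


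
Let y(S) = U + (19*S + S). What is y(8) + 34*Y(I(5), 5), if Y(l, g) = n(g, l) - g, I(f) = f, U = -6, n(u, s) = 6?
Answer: 188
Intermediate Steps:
Y(l, g) = 6 - g
y(S) = -6 + 20*S (y(S) = -6 + (19*S + S) = -6 + 20*S)
y(8) + 34*Y(I(5), 5) = (-6 + 20*8) + 34*(6 - 1*5) = (-6 + 160) + 34*(6 - 5) = 154 + 34*1 = 154 + 34 = 188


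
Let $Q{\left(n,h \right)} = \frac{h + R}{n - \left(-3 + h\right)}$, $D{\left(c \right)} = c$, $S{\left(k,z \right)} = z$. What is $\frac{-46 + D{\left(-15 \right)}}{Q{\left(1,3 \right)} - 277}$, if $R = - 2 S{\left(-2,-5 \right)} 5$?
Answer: $\frac{61}{224} \approx 0.27232$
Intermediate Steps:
$R = 50$ ($R = \left(-2\right) \left(-5\right) 5 = 10 \cdot 5 = 50$)
$Q{\left(n,h \right)} = \frac{50 + h}{3 + n - h}$ ($Q{\left(n,h \right)} = \frac{h + 50}{n - \left(-3 + h\right)} = \frac{50 + h}{3 + n - h}$)
$\frac{-46 + D{\left(-15 \right)}}{Q{\left(1,3 \right)} - 277} = \frac{-46 - 15}{\frac{50 + 3}{3 + 1 - 3} - 277} = - \frac{61}{\frac{1}{3 + 1 - 3} \cdot 53 - 277} = - \frac{61}{1^{-1} \cdot 53 - 277} = - \frac{61}{1 \cdot 53 - 277} = - \frac{61}{53 - 277} = - \frac{61}{-224} = \left(-61\right) \left(- \frac{1}{224}\right) = \frac{61}{224}$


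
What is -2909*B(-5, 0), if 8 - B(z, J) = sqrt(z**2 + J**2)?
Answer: -8727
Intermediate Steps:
B(z, J) = 8 - sqrt(J**2 + z**2) (B(z, J) = 8 - sqrt(z**2 + J**2) = 8 - sqrt(J**2 + z**2))
-2909*B(-5, 0) = -2909*(8 - sqrt(0**2 + (-5)**2)) = -2909*(8 - sqrt(0 + 25)) = -2909*(8 - sqrt(25)) = -2909*(8 - 1*5) = -2909*(8 - 5) = -2909*3 = -8727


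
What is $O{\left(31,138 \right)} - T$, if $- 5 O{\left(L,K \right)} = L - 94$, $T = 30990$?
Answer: $- \frac{154887}{5} \approx -30977.0$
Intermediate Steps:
$O{\left(L,K \right)} = \frac{94}{5} - \frac{L}{5}$ ($O{\left(L,K \right)} = - \frac{L - 94}{5} = - \frac{-94 + L}{5} = \frac{94}{5} - \frac{L}{5}$)
$O{\left(31,138 \right)} - T = \left(\frac{94}{5} - \frac{31}{5}\right) - 30990 = \frac{63}{5} - 30990 = - \frac{154887}{5}$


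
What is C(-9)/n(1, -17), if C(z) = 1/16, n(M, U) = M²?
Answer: 1/16 ≈ 0.062500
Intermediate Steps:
C(z) = 1/16
C(-9)/n(1, -17) = 1/(16*(1²)) = (1/16)/1 = (1/16)*1 = 1/16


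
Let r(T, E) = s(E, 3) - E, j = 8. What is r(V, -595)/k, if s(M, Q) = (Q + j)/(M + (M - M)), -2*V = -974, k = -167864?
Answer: -177007/49939540 ≈ -0.0035444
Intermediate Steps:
V = 487 (V = -½*(-974) = 487)
s(M, Q) = (8 + Q)/M (s(M, Q) = (Q + 8)/(M + (M - M)) = (8 + Q)/(M + 0) = (8 + Q)/M)
r(T, E) = -E + 11/E (r(T, E) = (8 + 3)/E - E = 11/E - E = -E + 11/E)
r(V, -595)/k = (-1*(-595) + 11/(-595))/(-167864) = (595 + 11*(-1/595))*(-1/167864) = (595 - 11/595)*(-1/167864) = (354014/595)*(-1/167864) = -177007/49939540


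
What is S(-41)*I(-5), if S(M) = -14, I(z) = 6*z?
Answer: 420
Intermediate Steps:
S(-41)*I(-5) = -84*(-5) = -14*(-30) = 420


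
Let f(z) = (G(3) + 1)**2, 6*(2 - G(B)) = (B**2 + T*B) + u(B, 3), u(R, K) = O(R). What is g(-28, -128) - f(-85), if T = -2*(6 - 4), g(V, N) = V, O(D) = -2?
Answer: -1537/36 ≈ -42.694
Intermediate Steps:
u(R, K) = -2
T = -4 (T = -2*2 = -4)
G(B) = 7/3 - B**2/6 + 2*B/3 (G(B) = 2 - ((B**2 - 4*B) - 2)/6 = 2 - (-2 + B**2 - 4*B)/6 = 2 + (1/3 - B**2/6 + 2*B/3) = 7/3 - B**2/6 + 2*B/3)
f(z) = 529/36 (f(z) = ((7/3 - 1/6*3**2 + (2/3)*3) + 1)**2 = ((7/3 - 1/6*9 + 2) + 1)**2 = ((7/3 - 3/2 + 2) + 1)**2 = (17/6 + 1)**2 = (23/6)**2 = 529/36)
g(-28, -128) - f(-85) = -28 - 1*529/36 = -28 - 529/36 = -1537/36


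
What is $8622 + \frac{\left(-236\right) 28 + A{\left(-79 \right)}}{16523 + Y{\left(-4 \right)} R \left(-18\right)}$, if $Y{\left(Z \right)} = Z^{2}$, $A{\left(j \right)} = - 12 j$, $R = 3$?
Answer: $\frac{135006238}{15659} \approx 8621.6$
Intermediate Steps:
$8622 + \frac{\left(-236\right) 28 + A{\left(-79 \right)}}{16523 + Y{\left(-4 \right)} R \left(-18\right)} = 8622 + \frac{\left(-236\right) 28 - -948}{16523 + \left(-4\right)^{2} \cdot 3 \left(-18\right)} = 8622 + \frac{-6608 + 948}{16523 + 16 \cdot 3 \left(-18\right)} = 8622 - \frac{5660}{16523 + 48 \left(-18\right)} = 8622 - \frac{5660}{16523 - 864} = 8622 - \frac{5660}{15659} = \frac{135006238}{15659}$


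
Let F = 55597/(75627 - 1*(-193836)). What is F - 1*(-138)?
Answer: 37241491/269463 ≈ 138.21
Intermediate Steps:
F = 55597/269463 (F = 55597/(75627 + 193836) = 55597/269463 ≈ 0.20633)
F - 1*(-138) = 55597/269463 - 1*(-138) = 55597/269463 + 138 = 37241491/269463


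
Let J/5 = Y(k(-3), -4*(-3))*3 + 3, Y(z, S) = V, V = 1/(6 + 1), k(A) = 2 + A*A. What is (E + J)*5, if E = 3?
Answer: 705/7 ≈ 100.71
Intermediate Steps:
k(A) = 2 + A**2
V = 1/7 ≈ 0.14286
Y(z, S) = 1/7
J = 120/7 (J = 5*((1/7)*3 + 3) = 5*(3/7 + 3) = 5*(24/7) = 120/7 ≈ 17.143)
(E + J)*5 = (3 + 120/7)*5 = (141/7)*5 = 705/7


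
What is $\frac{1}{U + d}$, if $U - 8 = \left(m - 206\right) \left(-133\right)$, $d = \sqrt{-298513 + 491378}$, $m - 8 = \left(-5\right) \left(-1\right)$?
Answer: $\frac{25677}{659115464} - \frac{\sqrt{192865}}{659115464} \approx 3.829 \cdot 10^{-5}$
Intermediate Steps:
$m = 13$ ($m = 8 - -5 = 8 + 5 = 13$)
$d = \sqrt{192865} \approx 439.16$
$U = 25677$ ($U = 8 + \left(13 - 206\right) \left(-133\right) = 8 - -25669 = 8 + 25669 = 25677$)
$\frac{1}{U + d} = \frac{1}{25677 + \sqrt{192865}}$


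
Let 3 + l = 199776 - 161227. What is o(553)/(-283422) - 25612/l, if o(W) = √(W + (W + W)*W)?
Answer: -12806/19273 - √68019/94474 ≈ -0.66721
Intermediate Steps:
l = 38546 (l = -3 + (199776 - 161227) = -3 + 38549 = 38546)
o(W) = √(W + 2*W²) (o(W) = √(W + (2*W)*W) = √(W + 2*W²))
o(553)/(-283422) - 25612/l = √(553*(1 + 2*553))/(-283422) - 25612/38546 = √(553*(1 + 1106))*(-1/283422) - 25612*1/38546 = √(553*1107)*(-1/283422) - 12806/19273 = √612171*(-1/283422) - 12806/19273 = (3*√68019)*(-1/283422) - 12806/19273 = -√68019/94474 - 12806/19273 = -12806/19273 - √68019/94474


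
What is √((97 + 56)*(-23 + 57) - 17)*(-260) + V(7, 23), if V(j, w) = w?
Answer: 23 - 260*√5185 ≈ -18699.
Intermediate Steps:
√((97 + 56)*(-23 + 57) - 17)*(-260) + V(7, 23) = √((97 + 56)*(-23 + 57) - 17)*(-260) + 23 = √(153*34 - 17)*(-260) + 23 = √(5202 - 17)*(-260) + 23 = √5185*(-260) + 23 = -260*√5185 + 23 = 23 - 260*√5185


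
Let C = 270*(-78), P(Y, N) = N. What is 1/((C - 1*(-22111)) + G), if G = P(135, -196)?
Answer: 1/855 ≈ 0.0011696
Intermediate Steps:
C = -21060
G = -196
1/((C - 1*(-22111)) + G) = 1/((-21060 - 1*(-22111)) - 196) = 1/((-21060 + 22111) - 196) = 1/(1051 - 196) = 1/855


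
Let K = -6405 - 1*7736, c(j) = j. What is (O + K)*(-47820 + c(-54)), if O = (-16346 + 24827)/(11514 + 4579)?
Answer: 990393949488/1463 ≈ 6.7696e+8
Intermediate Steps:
K = -14141 (K = -6405 - 7736 = -14141)
O = 771/1463 (O = 8481/16093 = 8481*(1/16093) = 771/1463 ≈ 0.52700)
(O + K)*(-47820 + c(-54)) = (771/1463 - 14141)*(-47820 - 54) = -20687512/1463*(-47874) = 990393949488/1463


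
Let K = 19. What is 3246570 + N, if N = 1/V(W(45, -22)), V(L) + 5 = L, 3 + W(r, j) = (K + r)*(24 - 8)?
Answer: 3298515121/1016 ≈ 3.2466e+6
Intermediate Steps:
W(r, j) = 301 + 16*r (W(r, j) = -3 + (19 + r)*(24 - 8) = -3 + (19 + r)*16 = -3 + (304 + 16*r) = 301 + 16*r)
V(L) = -5 + L
N = 1/1016 (N = 1/(-5 + (301 + 16*45)) = 1/(-5 + (301 + 720)) = 1/(-5 + 1021) = 1/1016 ≈ 0.00098425)
3246570 + N = 3246570 + 1/1016 = 3298515121/1016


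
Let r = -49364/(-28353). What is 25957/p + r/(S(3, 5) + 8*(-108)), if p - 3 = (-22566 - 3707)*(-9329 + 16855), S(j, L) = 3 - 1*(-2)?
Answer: -10392961718819/4815773526070065 ≈ -0.0021581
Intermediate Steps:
S(j, L) = 5 (S(j, L) = 3 + 2 = 5)
p = -197730595 (p = 3 + (-22566 - 3707)*(-9329 + 16855) = 3 - 26273*7526 = 3 - 197730598 = -197730595)
r = 49364/28353 (r = -49364*(-1/28353) = 49364/28353 ≈ 1.7411)
25957/p + r/(S(3, 5) + 8*(-108)) = 25957/(-197730595) + 49364/(28353*(5 + 8*(-108))) = 25957*(-1/197730595) + 49364/(28353*(5 - 864)) = -25957/197730595 + (49364/28353)/(-859) = -25957/197730595 + (49364/28353)*(-1/859) = -25957/197730595 - 49364/24355227 = -10392961718819/4815773526070065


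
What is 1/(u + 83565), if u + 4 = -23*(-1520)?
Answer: 1/118521 ≈ 8.4373e-6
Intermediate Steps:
u = 34956 (u = -4 - 23*(-1520) = -4 + 34960 = 34956)
1/(u + 83565) = 1/(34956 + 83565) = 1/118521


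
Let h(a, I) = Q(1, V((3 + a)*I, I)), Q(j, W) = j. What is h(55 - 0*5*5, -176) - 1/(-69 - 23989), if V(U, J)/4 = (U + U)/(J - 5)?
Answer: 24059/24058 ≈ 1.0000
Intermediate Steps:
V(U, J) = 8*U/(-5 + J) (V(U, J) = 4*((U + U)/(J - 5)) = 4*((2*U)/(-5 + J)) = 4*(2*U/(-5 + J)) = 8*U/(-5 + J))
h(a, I) = 1
h(55 - 0*5*5, -176) - 1/(-69 - 23989) = 1 - 1/(-69 - 23989) = 1 - 1/(-24058) = 1 - 1*(-1/24058) = 1 + 1/24058 = 24059/24058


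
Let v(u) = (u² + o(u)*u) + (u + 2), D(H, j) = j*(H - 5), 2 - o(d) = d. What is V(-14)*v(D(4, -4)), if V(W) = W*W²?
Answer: -38416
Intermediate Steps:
o(d) = 2 - d
D(H, j) = j*(-5 + H)
v(u) = 2 + u + u² + u*(2 - u) (v(u) = (u² + (2 - u)*u) + (u + 2) = (u² + u*(2 - u)) + (2 + u) = 2 + u + u² + u*(2 - u))
V(W) = W³
V(-14)*v(D(4, -4)) = (-14)³*(2 + 3*(-4*(-5 + 4))) = -2744*(2 + 3*(-4*(-1))) = -2744*(2 + 3*4) = -2744*(2 + 12) = -2744*14 = -38416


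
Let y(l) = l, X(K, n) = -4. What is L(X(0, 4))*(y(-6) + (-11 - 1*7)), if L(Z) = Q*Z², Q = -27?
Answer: 10368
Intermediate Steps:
L(Z) = -27*Z²
L(X(0, 4))*(y(-6) + (-11 - 1*7)) = (-27*(-4)²)*(-6 + (-11 - 1*7)) = (-27*16)*(-6 + (-11 - 7)) = -432*(-6 - 18) = -432*(-24) = 10368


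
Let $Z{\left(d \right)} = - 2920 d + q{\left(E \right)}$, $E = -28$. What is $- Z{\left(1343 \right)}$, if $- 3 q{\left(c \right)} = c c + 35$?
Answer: $3921833$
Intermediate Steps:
$q{\left(c \right)} = - \frac{35}{3} - \frac{c^{2}}{3}$ ($q{\left(c \right)} = - \frac{c c + 35}{3} = - \frac{c^{2} + 35}{3} = - \frac{35 + c^{2}}{3} = - \frac{35}{3} - \frac{c^{2}}{3}$)
$Z{\left(d \right)} = -273 - 2920 d$ ($Z{\left(d \right)} = - 2920 d - \left(\frac{35}{3} + \frac{\left(-28\right)^{2}}{3}\right) = - 2920 d - 273 = -273 - 2920 d$)
$- Z{\left(1343 \right)} = - (-273 - 3921560) = \left(-1\right) \left(-3921833\right) = 3921833$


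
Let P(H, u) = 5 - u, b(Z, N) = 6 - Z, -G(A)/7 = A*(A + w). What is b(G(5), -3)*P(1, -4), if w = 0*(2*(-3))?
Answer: 1629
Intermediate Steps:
w = 0 (w = 0*(-6) = 0)
G(A) = -7*A² (G(A) = -7*A*(A + 0) = -7*A*A = -7*A²)
b(G(5), -3)*P(1, -4) = (6 - (-7)*5²)*(5 - 1*(-4)) = (6 - (-7)*25)*(5 + 4) = (6 - 1*(-175))*9 = (6 + 175)*9 = 181*9 = 1629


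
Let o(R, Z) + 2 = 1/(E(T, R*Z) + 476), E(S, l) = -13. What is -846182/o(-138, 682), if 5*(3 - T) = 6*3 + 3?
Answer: 391782266/925 ≈ 4.2355e+5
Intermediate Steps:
T = -6/5 (T = 3 - (6*3 + 3)/5 = 3 - (18 + 3)/5 = 3 - 1/5*21 = 3 - 21/5 = -6/5 ≈ -1.2000)
o(R, Z) = -925/463 (o(R, Z) = -2 + 1/(-13 + 476) = -2 + 1/463 = -925/463)
-846182/o(-138, 682) = -846182/(-925/463) = -846182*(-463/925) = 391782266/925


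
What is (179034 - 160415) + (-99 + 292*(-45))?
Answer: 5380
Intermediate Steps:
(179034 - 160415) + (-99 + 292*(-45)) = 18619 + (-99 - 13140) = 18619 - 13239 = 5380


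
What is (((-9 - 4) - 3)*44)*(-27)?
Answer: 19008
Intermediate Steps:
(((-9 - 4) - 3)*44)*(-27) = ((-13 - 3)*44)*(-27) = -16*44*(-27) = -704*(-27) = 19008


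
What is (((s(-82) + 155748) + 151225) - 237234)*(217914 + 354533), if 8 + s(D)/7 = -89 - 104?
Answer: 39116448404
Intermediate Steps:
s(D) = -1407 (s(D) = -56 + 7*(-89 - 104) = -56 + 7*(-193) = -56 - 1351 = -1407)
(((s(-82) + 155748) + 151225) - 237234)*(217914 + 354533) = (((-1407 + 155748) + 151225) - 237234)*(217914 + 354533) = ((154341 + 151225) - 237234)*572447 = (305566 - 237234)*572447 = 68332*572447 = 39116448404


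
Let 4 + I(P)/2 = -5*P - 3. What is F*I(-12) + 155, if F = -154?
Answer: -16169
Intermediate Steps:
I(P) = -14 - 10*P (I(P) = -8 + 2*(-5*P - 3) = -8 + 2*(-3 - 5*P) = -8 + (-6 - 10*P) = -14 - 10*P)
F*I(-12) + 155 = -154*(-14 - 10*(-12)) + 155 = -154*(-14 + 120) + 155 = -154*106 + 155 = -16324 + 155 = -16169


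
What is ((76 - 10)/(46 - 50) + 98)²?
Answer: 26569/4 ≈ 6642.3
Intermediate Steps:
((76 - 10)/(46 - 50) + 98)² = (66/(-4) + 98)² = (66*(-¼) + 98)² = (-33/2 + 98)² = (163/2)² = 26569/4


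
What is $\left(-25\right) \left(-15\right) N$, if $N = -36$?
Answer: $-13500$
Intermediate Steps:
$\left(-25\right) \left(-15\right) N = \left(-25\right) \left(-15\right) \left(-36\right) = 375 \left(-36\right) = -13500$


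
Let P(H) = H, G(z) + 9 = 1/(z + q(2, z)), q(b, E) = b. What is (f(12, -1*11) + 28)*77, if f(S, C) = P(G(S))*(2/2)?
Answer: 2937/2 ≈ 1468.5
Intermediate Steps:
G(z) = -9 + 1/(2 + z) (G(z) = -9 + 1/(z + 2) = -9 + 1/(2 + z))
f(S, C) = (-17 - 9*S)/(2 + S) (f(S, C) = ((-17 - 9*S)/(2 + S))*(2/2) = ((-17 - 9*S)/(2 + S))*(2*(½)) = ((-17 - 9*S)/(2 + S))*1 = (-17 - 9*S)/(2 + S))
(f(12, -1*11) + 28)*77 = ((-17 - 9*12)/(2 + 12) + 28)*77 = ((-17 - 108)/14 + 28)*77 = ((1/14)*(-125) + 28)*77 = (-125/14 + 28)*77 = (267/14)*77 = 2937/2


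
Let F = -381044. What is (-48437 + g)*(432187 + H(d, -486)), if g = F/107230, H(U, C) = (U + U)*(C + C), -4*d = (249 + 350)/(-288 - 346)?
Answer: -355438702024668994/16995955 ≈ -2.0913e+10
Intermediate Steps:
d = 599/2536 (d = -(249 + 350)/(4*(-288 - 346)) = -599/(4*(-634)) = -599*(-1)/(4*634) = -1/4*(-599/634) = 599/2536 ≈ 0.23620)
H(U, C) = 4*C*U (H(U, C) = (2*U)*(2*C) = 4*C*U)
g = -190522/53615 (g = -381044/107230 = -381044*1/107230 = -190522/53615 ≈ -3.5535)
(-48437 + g)*(432187 + H(d, -486)) = (-48437 - 190522/53615)*(432187 + 4*(-486)*(599/2536)) = -2597140277*(432187 - 145557/317)/53615 = -2597140277/53615*136857722/317 = -355438702024668994/16995955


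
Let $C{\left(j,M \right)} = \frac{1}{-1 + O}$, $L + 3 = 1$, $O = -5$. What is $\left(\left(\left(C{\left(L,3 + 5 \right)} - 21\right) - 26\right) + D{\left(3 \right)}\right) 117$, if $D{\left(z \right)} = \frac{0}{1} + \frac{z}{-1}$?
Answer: $- \frac{11739}{2} \approx -5869.5$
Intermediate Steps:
$L = -2$ ($L = -3 + 1 = -2$)
$C{\left(j,M \right)} = - \frac{1}{6}$ ($C{\left(j,M \right)} = \frac{1}{-1 - 5} = \frac{1}{-6} = - \frac{1}{6}$)
$D{\left(z \right)} = - z$ ($D{\left(z \right)} = 0 \cdot 1 + z \left(-1\right) = 0 - z = - z$)
$\left(\left(\left(C{\left(L,3 + 5 \right)} - 21\right) - 26\right) + D{\left(3 \right)}\right) 117 = \left(\left(\left(- \frac{1}{6} - 21\right) - 26\right) - 3\right) 117 = \left(\left(- \frac{127}{6} - 26\right) - 3\right) 117 = \left(- \frac{283}{6} - 3\right) 117 = \left(- \frac{301}{6}\right) 117 = - \frac{11739}{2}$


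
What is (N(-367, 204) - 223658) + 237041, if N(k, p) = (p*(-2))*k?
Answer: 163119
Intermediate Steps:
N(k, p) = -2*k*p (N(k, p) = (-2*p)*k = -2*k*p)
(N(-367, 204) - 223658) + 237041 = (-2*(-367)*204 - 223658) + 237041 = (149736 - 223658) + 237041 = -73922 + 237041 = 163119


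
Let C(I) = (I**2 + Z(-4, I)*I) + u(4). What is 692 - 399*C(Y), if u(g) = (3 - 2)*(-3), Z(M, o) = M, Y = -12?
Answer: -74719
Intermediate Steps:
u(g) = -3 (u(g) = 1*(-3) = -3)
C(I) = -3 + I**2 - 4*I (C(I) = (I**2 - 4*I) - 3 = -3 + I**2 - 4*I)
692 - 399*C(Y) = 692 - 399*(-3 + (-12)**2 - 4*(-12)) = 692 - 399*(-3 + 144 + 48) = 692 - 399*189 = 692 - 75411 = -74719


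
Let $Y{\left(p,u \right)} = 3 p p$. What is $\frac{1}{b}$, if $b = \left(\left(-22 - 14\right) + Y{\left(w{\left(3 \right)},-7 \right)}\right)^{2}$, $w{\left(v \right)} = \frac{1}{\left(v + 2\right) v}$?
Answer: $\frac{5625}{7284601} \approx 0.00077218$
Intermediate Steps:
$w{\left(v \right)} = \frac{1}{v \left(2 + v\right)}$ ($w{\left(v \right)} = \frac{1}{\left(2 + v\right) v} = \frac{1}{v \left(2 + v\right)}$)
$Y{\left(p,u \right)} = 3 p^{2}$
$b = \frac{7284601}{5625}$ ($b = \left(\left(-22 - 14\right) + 3 \left(\frac{1}{3 \left(2 + 3\right)}\right)^{2}\right)^{2} = \left(\left(-22 - 14\right) + 3 \left(\frac{1}{3 \cdot 5}\right)^{2}\right)^{2} = \left(-36 + 3 \left(\frac{1}{3} \cdot \frac{1}{5}\right)^{2}\right)^{2} = \left(-36 + \frac{3}{225}\right)^{2} = \left(-36 + 3 \cdot \frac{1}{225}\right)^{2} = \left(-36 + \frac{1}{75}\right)^{2} = \left(- \frac{2699}{75}\right)^{2} = \frac{7284601}{5625} \approx 1295.0$)
$\frac{1}{b} = \frac{1}{\frac{7284601}{5625}} = \frac{5625}{7284601}$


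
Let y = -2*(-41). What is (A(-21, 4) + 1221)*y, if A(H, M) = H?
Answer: 98400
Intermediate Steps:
y = 82
(A(-21, 4) + 1221)*y = (-21 + 1221)*82 = 1200*82 = 98400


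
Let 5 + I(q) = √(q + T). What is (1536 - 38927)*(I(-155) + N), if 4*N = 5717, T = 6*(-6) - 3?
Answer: -213016527/4 - 37391*I*√194 ≈ -5.3254e+7 - 5.208e+5*I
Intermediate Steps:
T = -39 (T = -36 - 3 = -39)
I(q) = -5 + √(-39 + q) (I(q) = -5 + √(q - 39) = -5 + √(-39 + q))
N = 5717/4 (N = (¼)*5717 = 5717/4 ≈ 1429.3)
(1536 - 38927)*(I(-155) + N) = (1536 - 38927)*((-5 + √(-39 - 155)) + 5717/4) = -37391*((-5 + √(-194)) + 5717/4) = -37391*((-5 + I*√194) + 5717/4) = -37391*(5697/4 + I*√194) = -213016527/4 - 37391*I*√194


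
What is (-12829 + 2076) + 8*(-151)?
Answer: -11961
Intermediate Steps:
(-12829 + 2076) + 8*(-151) = -10753 - 1208 = -11961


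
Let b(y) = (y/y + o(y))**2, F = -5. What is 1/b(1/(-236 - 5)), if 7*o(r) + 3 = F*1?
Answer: 49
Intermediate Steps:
o(r) = -8/7 (o(r) = -3/7 + (-5*1)/7 = -3/7 + (1/7)*(-5) = -3/7 - 5/7 = -8/7)
b(y) = 1/49 (b(y) = (y/y - 8/7)**2 = (1 - 8/7)**2 = (-1/7)**2 = 1/49)
1/b(1/(-236 - 5)) = 1/(1/49) = 49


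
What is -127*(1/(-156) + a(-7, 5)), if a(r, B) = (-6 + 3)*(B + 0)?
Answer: 297307/156 ≈ 1905.8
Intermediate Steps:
a(r, B) = -3*B
-127*(1/(-156) + a(-7, 5)) = -127*(1/(-156) - 3*5) = -127*(-1/156 - 15) = -127*(-2341/156) = 297307/156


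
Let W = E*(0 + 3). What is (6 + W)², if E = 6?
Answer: 576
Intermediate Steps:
W = 18 (W = 6*(0 + 3) = 6*3 = 18)
(6 + W)² = (6 + 18)² = 24² = 576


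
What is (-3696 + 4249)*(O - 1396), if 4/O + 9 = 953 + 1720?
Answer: -514143455/666 ≈ -7.7199e+5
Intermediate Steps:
O = 1/666 (O = 4/(-9 + (953 + 1720)) = 4/(-9 + 2673) = 4/2664 = 4*(1/2664) = 1/666 ≈ 0.0015015)
(-3696 + 4249)*(O - 1396) = (-3696 + 4249)*(1/666 - 1396) = 553*(-929735/666) = -514143455/666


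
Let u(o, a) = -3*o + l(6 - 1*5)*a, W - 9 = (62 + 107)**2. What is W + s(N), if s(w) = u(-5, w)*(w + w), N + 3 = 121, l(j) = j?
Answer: 59958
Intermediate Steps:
W = 28570 (W = 9 + (62 + 107)**2 = 9 + 169**2 = 9 + 28561 = 28570)
N = 118 (N = -3 + 121 = 118)
u(o, a) = a - 3*o (u(o, a) = -3*o + (6 - 1*5)*a = -3*o + (6 - 5)*a = -3*o + 1*a = -3*o + a = a - 3*o)
s(w) = 2*w*(15 + w) (s(w) = (w - 3*(-5))*(w + w) = (w + 15)*(2*w) = (15 + w)*(2*w) = 2*w*(15 + w))
W + s(N) = 28570 + 2*118*(15 + 118) = 28570 + 2*118*133 = 28570 + 31388 = 59958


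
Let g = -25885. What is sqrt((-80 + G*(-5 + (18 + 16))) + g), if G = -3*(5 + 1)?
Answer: 9*I*sqrt(327) ≈ 162.75*I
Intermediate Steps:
G = -18 (G = -3*6 = -18)
sqrt((-80 + G*(-5 + (18 + 16))) + g) = sqrt((-80 - 18*(-5 + (18 + 16))) - 25885) = sqrt((-80 - 18*(-5 + 34)) - 25885) = sqrt((-80 - 18*29) - 25885) = sqrt((-80 - 522) - 25885) = sqrt(-602 - 25885) = sqrt(-26487) = 9*I*sqrt(327)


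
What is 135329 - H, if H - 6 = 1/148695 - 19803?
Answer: 23066460569/148695 ≈ 1.5513e+5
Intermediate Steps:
H = -2943714914/148695 (H = 6 + (1/148695 - 19803) = 6 - 2944607084/148695 = -2943714914/148695 ≈ -19797.)
135329 - H = 135329 - 1*(-2943714914/148695) = 135329 + 2943714914/148695 = 23066460569/148695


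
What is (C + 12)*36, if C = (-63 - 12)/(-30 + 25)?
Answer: 972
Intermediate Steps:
C = 15 (C = -75/(-5) = -75*(-⅕) = 15)
(C + 12)*36 = (15 + 12)*36 = 27*36 = 972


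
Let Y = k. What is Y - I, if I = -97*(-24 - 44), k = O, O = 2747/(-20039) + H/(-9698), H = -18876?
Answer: -49288588329/7474547 ≈ -6594.2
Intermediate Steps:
O = 13523683/7474547 (O = 2747/(-20039) - 18876/(-9698) = 2747*(-1/20039) - 18876*(-1/9698) = -2747/20039 + 726/373 = 13523683/7474547 ≈ 1.8093)
k = 13523683/7474547 ≈ 1.8093
Y = 13523683/7474547 ≈ 1.8093
I = 6596 (I = -97*(-68) = 6596)
Y - I = 13523683/7474547 - 1*6596 = 13523683/7474547 - 6596 = -49288588329/7474547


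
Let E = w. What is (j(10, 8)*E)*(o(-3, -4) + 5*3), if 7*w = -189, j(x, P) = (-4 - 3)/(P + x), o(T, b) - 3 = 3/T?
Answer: 357/2 ≈ 178.50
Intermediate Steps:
o(T, b) = 3 + 3/T
j(x, P) = -7/(P + x)
w = -27 (w = (⅐)*(-189) = -27)
E = -27
(j(10, 8)*E)*(o(-3, -4) + 5*3) = (-7/(8 + 10)*(-27))*((3 + 3/(-3)) + 5*3) = (-7/18*(-27))*((3 + 3*(-⅓)) + 15) = (-7*1/18*(-27))*((3 - 1) + 15) = (-7/18*(-27))*(2 + 15) = (21/2)*17 = 357/2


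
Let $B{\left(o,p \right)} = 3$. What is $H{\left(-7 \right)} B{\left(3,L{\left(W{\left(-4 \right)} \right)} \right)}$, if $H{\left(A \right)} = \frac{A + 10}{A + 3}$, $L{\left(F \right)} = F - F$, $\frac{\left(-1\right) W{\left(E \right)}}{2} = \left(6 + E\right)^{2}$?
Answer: $- \frac{9}{4} \approx -2.25$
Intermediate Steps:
$W{\left(E \right)} = - 2 \left(6 + E\right)^{2}$
$L{\left(F \right)} = 0$
$H{\left(A \right)} = \frac{10 + A}{3 + A}$
$H{\left(-7 \right)} B{\left(3,L{\left(W{\left(-4 \right)} \right)} \right)} = \frac{10 - 7}{3 - 7} \cdot 3 = \frac{1}{-4} \cdot 3 \cdot 3 = \left(- \frac{1}{4}\right) 3 \cdot 3 = \left(- \frac{3}{4}\right) 3 = - \frac{9}{4}$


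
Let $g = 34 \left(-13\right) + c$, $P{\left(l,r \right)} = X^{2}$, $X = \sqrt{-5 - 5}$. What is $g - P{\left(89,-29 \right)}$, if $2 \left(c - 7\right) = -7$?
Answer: $- \frac{857}{2} \approx -428.5$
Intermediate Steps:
$c = \frac{7}{2}$ ($c = 7 + \frac{1}{2} \left(-7\right) = 7 - \frac{7}{2} = \frac{7}{2} \approx 3.5$)
$X = i \sqrt{10}$ ($X = \sqrt{-10} = i \sqrt{10} \approx 3.1623 i$)
$P{\left(l,r \right)} = -10$ ($P{\left(l,r \right)} = \left(i \sqrt{10}\right)^{2} = -10$)
$g = - \frac{877}{2}$ ($g = 34 \left(-13\right) + \frac{7}{2} = -442 + \frac{7}{2} = - \frac{877}{2} \approx -438.5$)
$g - P{\left(89,-29 \right)} = - \frac{877}{2} - -10 = - \frac{877}{2} + 10 = - \frac{857}{2}$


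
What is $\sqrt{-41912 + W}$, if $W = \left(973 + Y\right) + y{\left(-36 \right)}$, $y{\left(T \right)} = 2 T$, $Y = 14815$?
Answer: $2 i \sqrt{6549} \approx 161.85 i$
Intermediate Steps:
$W = 15716$ ($W = \left(973 + 14815\right) + 2 \left(-36\right) = 15788 - 72 = 15716$)
$\sqrt{-41912 + W} = \sqrt{-41912 + 15716} = \sqrt{-26196} = 2 i \sqrt{6549}$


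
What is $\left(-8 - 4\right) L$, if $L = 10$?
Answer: $-120$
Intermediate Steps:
$\left(-8 - 4\right) L = \left(-8 - 4\right) 10 = \left(-12\right) 10 = -120$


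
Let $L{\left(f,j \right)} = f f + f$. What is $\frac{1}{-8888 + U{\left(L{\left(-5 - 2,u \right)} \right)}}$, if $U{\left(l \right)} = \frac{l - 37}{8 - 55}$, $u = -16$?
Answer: $- \frac{47}{417741} \approx -0.00011251$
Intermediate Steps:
$L{\left(f,j \right)} = f + f^{2}$ ($L{\left(f,j \right)} = f^{2} + f = f + f^{2}$)
$U{\left(l \right)} = \frac{37}{47} - \frac{l}{47}$ ($U{\left(l \right)} = \frac{-37 + l}{-47} = \left(-37 + l\right) \left(- \frac{1}{47}\right) = \frac{37}{47} - \frac{l}{47}$)
$\frac{1}{-8888 + U{\left(L{\left(-5 - 2,u \right)} \right)}} = \frac{1}{-8888 + \left(\frac{37}{47} - \frac{\left(-5 - 2\right) \left(1 - 7\right)}{47}\right)} = \frac{1}{-8888 + \left(\frac{37}{47} - \frac{\left(-7\right) \left(1 - 7\right)}{47}\right)} = \frac{1}{-8888 + \left(\frac{37}{47} - \frac{\left(-7\right) \left(-6\right)}{47}\right)} = \frac{1}{-8888 + \left(\frac{37}{47} - \frac{42}{47}\right)} = \frac{1}{-8888 - \frac{5}{47}} = \frac{1}{- \frac{417741}{47}} = - \frac{47}{417741}$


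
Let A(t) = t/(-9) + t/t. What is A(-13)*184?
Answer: 4048/9 ≈ 449.78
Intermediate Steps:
A(t) = 1 - t/9 (A(t) = t*(-⅑) + 1 = -t/9 + 1 = 1 - t/9)
A(-13)*184 = (1 - ⅑*(-13))*184 = (1 + 13/9)*184 = (22/9)*184 = 4048/9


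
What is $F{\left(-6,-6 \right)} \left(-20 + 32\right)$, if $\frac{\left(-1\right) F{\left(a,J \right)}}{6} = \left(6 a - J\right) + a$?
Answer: $2592$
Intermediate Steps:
$F{\left(a,J \right)} = - 42 a + 6 J$ ($F{\left(a,J \right)} = - 6 \left(\left(6 a - J\right) + a\right) = - 6 \left(\left(- J + 6 a\right) + a\right) = - 6 \left(- J + 7 a\right) = - 42 a + 6 J$)
$F{\left(-6,-6 \right)} \left(-20 + 32\right) = \left(\left(-42\right) \left(-6\right) + 6 \left(-6\right)\right) \left(-20 + 32\right) = \left(252 - 36\right) 12 = 216 \cdot 12 = 2592$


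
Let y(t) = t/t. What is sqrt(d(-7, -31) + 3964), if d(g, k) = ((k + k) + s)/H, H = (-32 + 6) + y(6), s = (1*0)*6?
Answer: 3*sqrt(11018)/5 ≈ 62.980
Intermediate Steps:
s = 0 (s = 0*6 = 0)
y(t) = 1
H = -25 (H = (-32 + 6) + 1 = -26 + 1 = -25)
d(g, k) = -2*k/25 (d(g, k) = ((k + k) + 0)/(-25) = (2*k + 0)*(-1/25) = (2*k)*(-1/25) = -2*k/25)
sqrt(d(-7, -31) + 3964) = sqrt(-2/25*(-31) + 3964) = sqrt(62/25 + 3964) = sqrt(99162/25) = 3*sqrt(11018)/5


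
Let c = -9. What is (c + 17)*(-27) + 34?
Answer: -182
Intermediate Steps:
(c + 17)*(-27) + 34 = (-9 + 17)*(-27) + 34 = 8*(-27) + 34 = -216 + 34 = -182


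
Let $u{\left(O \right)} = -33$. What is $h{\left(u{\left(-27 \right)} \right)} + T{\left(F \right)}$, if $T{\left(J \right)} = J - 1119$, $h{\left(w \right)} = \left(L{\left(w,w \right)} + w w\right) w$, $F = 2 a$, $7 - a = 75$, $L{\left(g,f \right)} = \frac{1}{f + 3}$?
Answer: $- \frac{371909}{10} \approx -37191.0$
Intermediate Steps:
$L{\left(g,f \right)} = \frac{1}{3 + f}$
$a = -68$ ($a = 7 - 75 = -68$)
$F = -136$ ($F = 2 \left(-68\right) = -136$)
$h{\left(w \right)} = w \left(w^{2} + \frac{1}{3 + w}\right)$ ($h{\left(w \right)} = \left(\frac{1}{3 + w} + w w\right) w = \left(\frac{1}{3 + w} + w^{2}\right) w = \left(w^{2} + \frac{1}{3 + w}\right) w = w \left(w^{2} + \frac{1}{3 + w}\right)$)
$T{\left(J \right)} = -1119 + J$ ($T{\left(J \right)} = J - 1119 = -1119 + J$)
$h{\left(u{\left(-27 \right)} \right)} + T{\left(F \right)} = - \frac{33 \left(1 + \left(-33\right)^{2} \left(3 - 33\right)\right)}{3 - 33} - 1255 = - \frac{33 \left(1 + 1089 \left(-30\right)\right)}{-30} - 1255 = \left(-33\right) \left(- \frac{1}{30}\right) \left(1 - 32670\right) - 1255 = \left(-33\right) \left(- \frac{1}{30}\right) \left(-32669\right) - 1255 = - \frac{359359}{10} - 1255 = - \frac{371909}{10}$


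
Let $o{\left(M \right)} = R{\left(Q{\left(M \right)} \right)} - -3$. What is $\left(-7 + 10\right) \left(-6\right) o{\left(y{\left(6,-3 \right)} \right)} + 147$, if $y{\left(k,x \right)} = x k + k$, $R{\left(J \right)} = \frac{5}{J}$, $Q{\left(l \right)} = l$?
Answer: $\frac{201}{2} \approx 100.5$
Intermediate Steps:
$y{\left(k,x \right)} = k + k x$ ($y{\left(k,x \right)} = k x + k = k + k x$)
$o{\left(M \right)} = 3 + \frac{5}{M}$ ($o{\left(M \right)} = \frac{5}{M} - -3 = \frac{5}{M} + 3 = 3 + \frac{5}{M}$)
$\left(-7 + 10\right) \left(-6\right) o{\left(y{\left(6,-3 \right)} \right)} + 147 = \left(-7 + 10\right) \left(-6\right) \left(3 + \frac{5}{6 \left(1 - 3\right)}\right) + 147 = 3 \left(-6\right) \left(3 + \frac{5}{6 \left(-2\right)}\right) + 147 = - 18 \left(3 + \frac{5}{-12}\right) + 147 = - 18 \left(3 + 5 \left(- \frac{1}{12}\right)\right) + 147 = - 18 \left(3 - \frac{5}{12}\right) + 147 = \left(-18\right) \frac{31}{12} + 147 = - \frac{93}{2} + 147 = \frac{201}{2}$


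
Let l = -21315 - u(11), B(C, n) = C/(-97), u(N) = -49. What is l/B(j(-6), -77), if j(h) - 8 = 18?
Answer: 1031401/13 ≈ 79339.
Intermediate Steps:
j(h) = 26 (j(h) = 8 + 18 = 26)
B(C, n) = -C/97 (B(C, n) = C*(-1/97) = -C/97)
l = -21266 (l = -21315 - 1*(-49) = -21315 + 49 = -21266)
l/B(j(-6), -77) = -21266/((-1/97*26)) = -21266/(-26/97) = -21266*(-97/26) = 1031401/13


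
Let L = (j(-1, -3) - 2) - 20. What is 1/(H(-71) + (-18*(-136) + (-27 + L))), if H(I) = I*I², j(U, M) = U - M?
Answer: -1/355510 ≈ -2.8129e-6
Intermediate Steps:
H(I) = I³
L = -20 (L = ((-1 - 1*(-3)) - 2) - 20 = ((-1 + 3) - 2) - 20 = (2 - 2) - 20 = 0 - 20 = -20)
1/(H(-71) + (-18*(-136) + (-27 + L))) = 1/((-71)³ + (-18*(-136) + (-27 - 20))) = 1/(-357911 + (2448 - 47)) = 1/(-357911 + 2401) = 1/(-355510) = -1/355510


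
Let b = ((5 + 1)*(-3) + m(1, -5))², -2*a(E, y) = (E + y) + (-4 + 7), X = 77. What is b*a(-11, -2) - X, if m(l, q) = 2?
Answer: 1203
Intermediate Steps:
a(E, y) = -3/2 - E/2 - y/2 (a(E, y) = -((E + y) + (-4 + 7))/2 = -((E + y) + 3)/2 = -(3 + E + y)/2 = -3/2 - E/2 - y/2)
b = 256 (b = ((5 + 1)*(-3) + 2)² = (6*(-3) + 2)² = (-18 + 2)² = (-16)² = 256)
b*a(-11, -2) - X = 256*(-3/2 - ½*(-11) - ½*(-2)) - 1*77 = 256*(-3/2 + 11/2 + 1) - 77 = 256*5 - 77 = 1280 - 77 = 1203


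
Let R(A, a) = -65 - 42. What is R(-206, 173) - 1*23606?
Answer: -23713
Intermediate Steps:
R(A, a) = -107
R(-206, 173) - 1*23606 = -107 - 1*23606 = -107 - 23606 = -23713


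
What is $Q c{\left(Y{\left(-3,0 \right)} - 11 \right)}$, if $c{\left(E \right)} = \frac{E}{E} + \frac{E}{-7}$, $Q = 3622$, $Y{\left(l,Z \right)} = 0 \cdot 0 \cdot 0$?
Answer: $\frac{65196}{7} \approx 9313.7$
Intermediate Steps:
$Y{\left(l,Z \right)} = 0$ ($Y{\left(l,Z \right)} = 0 \cdot 0 = 0$)
$c{\left(E \right)} = 1 - \frac{E}{7}$ ($c{\left(E \right)} = 1 + E \left(- \frac{1}{7}\right) = 1 - \frac{E}{7}$)
$Q c{\left(Y{\left(-3,0 \right)} - 11 \right)} = 3622 \left(1 - \frac{0 - 11}{7}\right) = 3622 \left(1 - - \frac{11}{7}\right) = 3622 \left(1 + \frac{11}{7}\right) = 3622 \cdot \frac{18}{7} = \frac{65196}{7}$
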